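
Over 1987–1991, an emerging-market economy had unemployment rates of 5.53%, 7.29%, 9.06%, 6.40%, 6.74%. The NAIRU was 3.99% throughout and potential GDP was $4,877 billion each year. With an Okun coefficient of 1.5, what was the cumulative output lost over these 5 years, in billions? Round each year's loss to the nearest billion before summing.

$1,102 billion

Year 1987: gap = -1.5 × (5.53 - 3.99) = -2.31%, loss ≈ 4877 × 2.31/100 ≈ 113.
Year 1988: gap = -1.5 × (7.29 - 3.99) = -4.95%, loss ≈ 4877 × 4.95/100 ≈ 241.
Year 1989: gap = -1.5 × (9.06 - 3.99) = -7.605%, loss ≈ 4877 × 7.605/100 ≈ 371.
Year 1990: gap = -1.5 × (6.4 - 3.99) = -3.615%, loss ≈ 4877 × 3.615/100 ≈ 176.
Year 1991: gap = -1.5 × (6.74 - 3.99) = -4.125%, loss ≈ 4877 × 4.125/100 ≈ 201.
Total lost output = 113 + 241 + 371 + 176 + 201 = 1102 billion.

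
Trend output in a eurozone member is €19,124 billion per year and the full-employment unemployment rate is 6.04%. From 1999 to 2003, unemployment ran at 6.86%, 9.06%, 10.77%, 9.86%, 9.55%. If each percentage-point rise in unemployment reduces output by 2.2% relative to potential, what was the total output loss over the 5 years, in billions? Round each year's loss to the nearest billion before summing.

Year 1999: gap = -2.2 × (6.86 - 6.04) = -1.804%, loss ≈ 19124 × 1.804/100 ≈ 345.
Year 2000: gap = -2.2 × (9.06 - 6.04) = -6.644%, loss ≈ 19124 × 6.644/100 ≈ 1271.
Year 2001: gap = -2.2 × (10.77 - 6.04) = -10.406%, loss ≈ 19124 × 10.406/100 ≈ 1990.
Year 2002: gap = -2.2 × (9.86 - 6.04) = -8.404%, loss ≈ 19124 × 8.404/100 ≈ 1607.
Year 2003: gap = -2.2 × (9.55 - 6.04) = -7.722%, loss ≈ 19124 × 7.722/100 ≈ 1477.
Total lost output = 345 + 1271 + 1990 + 1607 + 1477 = 6690 billion.

€6,690 billion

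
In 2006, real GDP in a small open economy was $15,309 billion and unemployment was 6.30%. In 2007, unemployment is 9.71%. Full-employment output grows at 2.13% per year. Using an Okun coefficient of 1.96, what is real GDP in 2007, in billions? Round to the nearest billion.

Δu = 9.71 - 6.3 = 3.41 points.
Okun's law (growth form): g_Y = g_Y* - β × Δu = 2.13 - 1.96 × (3.41) = 2.13 - 6.6836 = -4.5536%.
Real GDP in the next year = 15309 × (1 - 4.5536/100) = 15309 × 0.954464 ≈ 14612 billion.

$14,612 billion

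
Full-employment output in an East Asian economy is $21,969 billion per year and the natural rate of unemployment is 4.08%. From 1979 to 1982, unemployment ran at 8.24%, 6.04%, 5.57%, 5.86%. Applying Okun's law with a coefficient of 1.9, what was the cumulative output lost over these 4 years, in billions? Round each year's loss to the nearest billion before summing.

Year 1979: gap = -1.9 × (8.24 - 4.08) = -7.904%, loss ≈ 21969 × 7.904/100 ≈ 1736.
Year 1980: gap = -1.9 × (6.04 - 4.08) = -3.724%, loss ≈ 21969 × 3.724/100 ≈ 818.
Year 1981: gap = -1.9 × (5.57 - 4.08) = -2.831%, loss ≈ 21969 × 2.831/100 ≈ 622.
Year 1982: gap = -1.9 × (5.86 - 4.08) = -3.382%, loss ≈ 21969 × 3.382/100 ≈ 743.
Total lost output = 1736 + 818 + 622 + 743 = 3919 billion.

$3,919 billion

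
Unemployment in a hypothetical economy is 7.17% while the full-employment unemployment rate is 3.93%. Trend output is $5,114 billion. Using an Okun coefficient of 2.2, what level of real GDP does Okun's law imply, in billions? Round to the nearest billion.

$4,749 billion

Unemployment gap = 7.17 - 3.93 = 3.24 points, so the output gap is -2.2 × 3.24 = -7.128%.
Actual GDP = 5114 × (1 - 7.128/100) = 5114 × 0.92872 ≈ 4749 billion.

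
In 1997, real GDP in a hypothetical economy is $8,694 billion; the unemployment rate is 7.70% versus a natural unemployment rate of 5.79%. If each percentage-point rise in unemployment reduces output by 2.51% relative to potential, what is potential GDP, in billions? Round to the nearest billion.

$9,132 billion

Unemployment gap = 7.7 - 5.79 = 1.91 points, so output gap = -2.51 × 1.91 = -4.7941%.
Since Y = Y* × (1 + gap/100), Y* = 8694/0.952059 ≈ 9132 billion.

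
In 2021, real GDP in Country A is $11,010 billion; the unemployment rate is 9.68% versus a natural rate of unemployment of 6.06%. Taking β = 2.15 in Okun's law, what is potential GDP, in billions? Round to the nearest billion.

$11,939 billion

Unemployment gap = 9.68 - 6.06 = 3.62 points, so output gap = -2.15 × 3.62 = -7.783%.
Since Y = Y* × (1 + gap/100), Y* = 11010/0.92217 ≈ 11939 billion.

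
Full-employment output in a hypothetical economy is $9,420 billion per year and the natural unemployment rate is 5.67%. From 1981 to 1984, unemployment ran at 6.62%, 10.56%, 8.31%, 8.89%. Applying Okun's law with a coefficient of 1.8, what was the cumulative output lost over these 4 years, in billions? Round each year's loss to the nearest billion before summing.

$1,984 billion

Year 1981: gap = -1.8 × (6.62 - 5.67) = -1.71%, loss ≈ 9420 × 1.71/100 ≈ 161.
Year 1982: gap = -1.8 × (10.56 - 5.67) = -8.802%, loss ≈ 9420 × 8.802/100 ≈ 829.
Year 1983: gap = -1.8 × (8.31 - 5.67) = -4.752%, loss ≈ 9420 × 4.752/100 ≈ 448.
Year 1984: gap = -1.8 × (8.89 - 5.67) = -5.796%, loss ≈ 9420 × 5.796/100 ≈ 546.
Total lost output = 161 + 829 + 448 + 546 = 1984 billion.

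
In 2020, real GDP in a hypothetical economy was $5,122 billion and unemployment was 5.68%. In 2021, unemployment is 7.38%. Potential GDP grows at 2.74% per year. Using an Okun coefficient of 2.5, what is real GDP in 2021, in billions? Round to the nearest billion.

$5,045 billion

Δu = 7.38 - 5.68 = 1.7 points.
Okun's law (growth form): g_Y = g_Y* - β × Δu = 2.74 - 2.5 × (1.70) = 2.74 - 4.25 = -1.51%.
Real GDP in the next year = 5122 × (1 - 1.51/100) = 5122 × 0.9849 ≈ 5045 billion.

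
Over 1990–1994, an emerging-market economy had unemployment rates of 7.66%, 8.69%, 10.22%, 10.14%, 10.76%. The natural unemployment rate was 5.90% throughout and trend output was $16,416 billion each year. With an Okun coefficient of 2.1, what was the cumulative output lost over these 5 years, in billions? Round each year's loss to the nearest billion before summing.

Year 1990: gap = -2.1 × (7.66 - 5.9) = -3.696%, loss ≈ 16416 × 3.696/100 ≈ 607.
Year 1991: gap = -2.1 × (8.69 - 5.9) = -5.859%, loss ≈ 16416 × 5.859/100 ≈ 962.
Year 1992: gap = -2.1 × (10.22 - 5.9) = -9.072%, loss ≈ 16416 × 9.072/100 ≈ 1489.
Year 1993: gap = -2.1 × (10.14 - 5.9) = -8.904%, loss ≈ 16416 × 8.904/100 ≈ 1462.
Year 1994: gap = -2.1 × (10.76 - 5.9) = -10.206%, loss ≈ 16416 × 10.206/100 ≈ 1675.
Total lost output = 607 + 962 + 1489 + 1462 + 1675 = 6195 billion.

$6,195 billion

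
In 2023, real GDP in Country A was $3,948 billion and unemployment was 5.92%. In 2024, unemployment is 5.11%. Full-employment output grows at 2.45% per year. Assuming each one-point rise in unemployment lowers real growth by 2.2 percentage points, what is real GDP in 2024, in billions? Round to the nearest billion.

$4,115 billion

Δu = 5.11 - 5.92 = -0.81 points.
Okun's law (growth form): g_Y = g_Y* - β × Δu = 2.45 - 2.2 × (-0.81) = 2.45 + 1.782 = 4.232%.
Real GDP in the next year = 3948 × (1 + 4.232/100) = 3948 × 1.04232 ≈ 4115 billion.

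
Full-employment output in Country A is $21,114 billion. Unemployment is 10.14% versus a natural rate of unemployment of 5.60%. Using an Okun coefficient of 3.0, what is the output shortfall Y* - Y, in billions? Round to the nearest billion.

$2,876 billion

Output gap = -3.0 × (10.14 - 5.6) = -3 × 4.54 = -13.62%.
Actual GDP ≈ 21114 × 0.8638 ≈ 18238 billion, so the shortfall is 21114 - 18238 = 2876 billion.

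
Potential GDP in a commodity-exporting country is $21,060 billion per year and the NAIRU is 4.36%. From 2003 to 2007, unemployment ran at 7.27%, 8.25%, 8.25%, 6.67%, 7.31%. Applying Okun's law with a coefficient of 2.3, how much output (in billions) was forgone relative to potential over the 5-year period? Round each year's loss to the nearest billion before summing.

Year 2003: gap = -2.3 × (7.27 - 4.36) = -6.693%, loss ≈ 21060 × 6.693/100 ≈ 1410.
Year 2004: gap = -2.3 × (8.25 - 4.36) = -8.947%, loss ≈ 21060 × 8.947/100 ≈ 1884.
Year 2005: gap = -2.3 × (8.25 - 4.36) = -8.947%, loss ≈ 21060 × 8.947/100 ≈ 1884.
Year 2006: gap = -2.3 × (6.67 - 4.36) = -5.313%, loss ≈ 21060 × 5.313/100 ≈ 1119.
Year 2007: gap = -2.3 × (7.31 - 4.36) = -6.785%, loss ≈ 21060 × 6.785/100 ≈ 1429.
Total lost output = 1410 + 1884 + 1884 + 1119 + 1429 = 7726 billion.

$7,726 billion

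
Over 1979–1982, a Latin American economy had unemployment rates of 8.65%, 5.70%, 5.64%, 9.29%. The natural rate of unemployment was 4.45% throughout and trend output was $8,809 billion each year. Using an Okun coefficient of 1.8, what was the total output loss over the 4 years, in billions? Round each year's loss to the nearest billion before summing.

$1,820 billion

Year 1979: gap = -1.8 × (8.65 - 4.45) = -7.56%, loss ≈ 8809 × 7.56/100 ≈ 666.
Year 1980: gap = -1.8 × (5.7 - 4.45) = -2.25%, loss ≈ 8809 × 2.25/100 ≈ 198.
Year 1981: gap = -1.8 × (5.64 - 4.45) = -2.142%, loss ≈ 8809 × 2.142/100 ≈ 189.
Year 1982: gap = -1.8 × (9.29 - 4.45) = -8.712%, loss ≈ 8809 × 8.712/100 ≈ 767.
Total lost output = 666 + 198 + 189 + 767 = 1820 billion.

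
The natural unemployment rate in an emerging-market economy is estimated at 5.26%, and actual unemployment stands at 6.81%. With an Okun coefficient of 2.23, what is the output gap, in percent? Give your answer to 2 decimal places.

The unemployment gap is 6.81 - 5.26 = 1.55 percentage points.
Okun's law gives an output gap of -2.23 × 1.55 = -3.4565%, i.e. 3.46% below potential.

-3.46%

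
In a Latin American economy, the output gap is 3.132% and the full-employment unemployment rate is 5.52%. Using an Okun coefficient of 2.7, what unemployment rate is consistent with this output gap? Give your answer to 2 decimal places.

4.36%

From Okun's law, u - u* = -(output gap)/β = -(3.132)/2.7 = -1.16 points.
So u = 5.52 - 1.16 = 4.36%.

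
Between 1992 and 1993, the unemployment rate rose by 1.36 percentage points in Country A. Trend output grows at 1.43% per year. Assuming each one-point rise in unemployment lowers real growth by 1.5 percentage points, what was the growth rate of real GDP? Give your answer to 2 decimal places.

-0.61%

Growth-rate Okun's law: g_Y = g_Y* - β × Δu.
g_Y = 1.43 - 1.5 × (1.36) = 1.43 - 2.04 = -0.61%, i.e. -0.61% to 2 d.p.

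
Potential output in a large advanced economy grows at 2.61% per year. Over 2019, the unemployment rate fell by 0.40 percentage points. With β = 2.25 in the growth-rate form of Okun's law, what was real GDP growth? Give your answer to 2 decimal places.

Growth-rate Okun's law: g_Y = g_Y* - β × Δu.
g_Y = 2.61 - 2.25 × (-0.40) = 2.61 + 0.9 = 3.51%, i.e. 3.51% to 2 d.p.

3.51%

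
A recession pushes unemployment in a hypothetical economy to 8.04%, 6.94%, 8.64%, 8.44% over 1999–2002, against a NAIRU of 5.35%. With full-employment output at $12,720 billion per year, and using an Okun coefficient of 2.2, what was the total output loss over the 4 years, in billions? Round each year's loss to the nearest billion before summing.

Year 1999: gap = -2.2 × (8.04 - 5.35) = -5.918%, loss ≈ 12720 × 5.918/100 ≈ 753.
Year 2000: gap = -2.2 × (6.94 - 5.35) = -3.498%, loss ≈ 12720 × 3.498/100 ≈ 445.
Year 2001: gap = -2.2 × (8.64 - 5.35) = -7.238%, loss ≈ 12720 × 7.238/100 ≈ 921.
Year 2002: gap = -2.2 × (8.44 - 5.35) = -6.798%, loss ≈ 12720 × 6.798/100 ≈ 865.
Total lost output = 753 + 445 + 921 + 865 = 2984 billion.

$2,984 billion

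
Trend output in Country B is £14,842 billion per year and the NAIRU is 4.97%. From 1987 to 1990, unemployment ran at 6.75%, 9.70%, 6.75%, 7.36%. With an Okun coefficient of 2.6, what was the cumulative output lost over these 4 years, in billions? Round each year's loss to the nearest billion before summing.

Year 1987: gap = -2.6 × (6.75 - 4.97) = -4.628%, loss ≈ 14842 × 4.628/100 ≈ 687.
Year 1988: gap = -2.6 × (9.7 - 4.97) = -12.298%, loss ≈ 14842 × 12.298/100 ≈ 1825.
Year 1989: gap = -2.6 × (6.75 - 4.97) = -4.628%, loss ≈ 14842 × 4.628/100 ≈ 687.
Year 1990: gap = -2.6 × (7.36 - 4.97) = -6.214%, loss ≈ 14842 × 6.214/100 ≈ 922.
Total lost output = 687 + 1825 + 687 + 922 = 4121 billion.

£4,121 billion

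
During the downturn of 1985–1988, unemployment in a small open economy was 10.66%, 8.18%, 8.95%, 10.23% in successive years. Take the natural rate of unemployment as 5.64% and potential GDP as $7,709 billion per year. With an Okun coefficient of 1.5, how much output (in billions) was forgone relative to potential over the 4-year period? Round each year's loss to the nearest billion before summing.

$1,788 billion

Year 1985: gap = -1.5 × (10.66 - 5.64) = -7.53%, loss ≈ 7709 × 7.53/100 ≈ 580.
Year 1986: gap = -1.5 × (8.18 - 5.64) = -3.81%, loss ≈ 7709 × 3.81/100 ≈ 294.
Year 1987: gap = -1.5 × (8.95 - 5.64) = -4.965%, loss ≈ 7709 × 4.965/100 ≈ 383.
Year 1988: gap = -1.5 × (10.23 - 5.64) = -6.885%, loss ≈ 7709 × 6.885/100 ≈ 531.
Total lost output = 580 + 294 + 383 + 531 = 1788 billion.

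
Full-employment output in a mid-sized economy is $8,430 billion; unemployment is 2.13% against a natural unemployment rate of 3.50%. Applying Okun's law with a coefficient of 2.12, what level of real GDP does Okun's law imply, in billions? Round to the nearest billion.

$8,675 billion

Unemployment gap = 2.13 - 3.5 = -1.37 points, so the output gap is -2.12 × (-1.37) = 2.9044%.
Actual GDP = 8430 × (1 + 2.9044/100) = 8430 × 1.029044 ≈ 8675 billion.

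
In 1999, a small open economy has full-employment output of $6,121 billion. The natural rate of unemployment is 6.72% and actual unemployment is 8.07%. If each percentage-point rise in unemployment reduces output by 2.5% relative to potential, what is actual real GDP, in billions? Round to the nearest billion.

$5,914 billion

Unemployment gap = 8.07 - 6.72 = 1.35 points, so the output gap is -2.5 × 1.35 = -3.375%.
Actual GDP = 6121 × (1 - 3.375/100) = 6121 × 0.96625 ≈ 5914 billion.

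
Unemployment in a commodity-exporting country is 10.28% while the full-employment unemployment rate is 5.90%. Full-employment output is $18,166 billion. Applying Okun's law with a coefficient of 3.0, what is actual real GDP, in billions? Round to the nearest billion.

Unemployment gap = 10.28 - 5.9 = 4.38 points, so the output gap is -3 × 4.38 = -13.14%.
Actual GDP = 18166 × (1 - 13.14/100) = 18166 × 0.8686 ≈ 15779 billion.

$15,779 billion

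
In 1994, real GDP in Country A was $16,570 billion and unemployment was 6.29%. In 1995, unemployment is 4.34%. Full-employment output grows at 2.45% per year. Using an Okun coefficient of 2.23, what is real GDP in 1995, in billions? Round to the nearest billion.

$17,697 billion

Δu = 4.34 - 6.29 = -1.95 points.
Okun's law (growth form): g_Y = g_Y* - β × Δu = 2.45 - 2.23 × (-1.95) = 2.45 + 4.3485 = 6.7985%.
Real GDP in the next year = 16570 × (1 + 6.7985/100) = 16570 × 1.067985 ≈ 17697 billion.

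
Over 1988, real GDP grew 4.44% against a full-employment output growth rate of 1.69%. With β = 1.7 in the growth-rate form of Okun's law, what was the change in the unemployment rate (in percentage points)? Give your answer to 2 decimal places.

-1.62 percentage points

Growth-rate Okun's law: g_Y = g_Y* - β × Δu, so Δu = (g_Y* - g_Y)/β.
Δu = (1.69 - 4.44)/1.7 = -2.75/1.7 = -1.62 percentage points.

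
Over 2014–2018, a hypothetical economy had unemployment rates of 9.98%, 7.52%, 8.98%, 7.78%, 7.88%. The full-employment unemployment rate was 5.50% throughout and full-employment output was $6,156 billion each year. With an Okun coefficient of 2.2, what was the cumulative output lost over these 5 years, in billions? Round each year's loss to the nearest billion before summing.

$1,983 billion

Year 2014: gap = -2.2 × (9.98 - 5.5) = -9.856%, loss ≈ 6156 × 9.856/100 ≈ 607.
Year 2015: gap = -2.2 × (7.52 - 5.5) = -4.444%, loss ≈ 6156 × 4.444/100 ≈ 274.
Year 2016: gap = -2.2 × (8.98 - 5.5) = -7.656%, loss ≈ 6156 × 7.656/100 ≈ 471.
Year 2017: gap = -2.2 × (7.78 - 5.5) = -5.016%, loss ≈ 6156 × 5.016/100 ≈ 309.
Year 2018: gap = -2.2 × (7.88 - 5.5) = -5.236%, loss ≈ 6156 × 5.236/100 ≈ 322.
Total lost output = 607 + 274 + 471 + 309 + 322 = 1983 billion.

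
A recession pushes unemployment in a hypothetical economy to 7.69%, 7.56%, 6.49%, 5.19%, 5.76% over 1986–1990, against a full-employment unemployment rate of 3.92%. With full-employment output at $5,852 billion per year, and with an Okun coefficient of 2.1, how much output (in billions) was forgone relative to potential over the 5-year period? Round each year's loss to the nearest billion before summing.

Year 1986: gap = -2.1 × (7.69 - 3.92) = -7.917%, loss ≈ 5852 × 7.917/100 ≈ 463.
Year 1987: gap = -2.1 × (7.56 - 3.92) = -7.644%, loss ≈ 5852 × 7.644/100 ≈ 447.
Year 1988: gap = -2.1 × (6.49 - 3.92) = -5.397%, loss ≈ 5852 × 5.397/100 ≈ 316.
Year 1989: gap = -2.1 × (5.19 - 3.92) = -2.667%, loss ≈ 5852 × 2.667/100 ≈ 156.
Year 1990: gap = -2.1 × (5.76 - 3.92) = -3.864%, loss ≈ 5852 × 3.864/100 ≈ 226.
Total lost output = 463 + 447 + 316 + 156 + 226 = 1608 billion.

$1,608 billion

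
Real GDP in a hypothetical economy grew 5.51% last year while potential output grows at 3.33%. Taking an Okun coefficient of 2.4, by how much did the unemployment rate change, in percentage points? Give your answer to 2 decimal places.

-0.91 percentage points

Growth-rate Okun's law: g_Y = g_Y* - β × Δu, so Δu = (g_Y* - g_Y)/β.
Δu = (3.33 - 5.51)/2.4 = -2.18/2.4 = -0.91 percentage points.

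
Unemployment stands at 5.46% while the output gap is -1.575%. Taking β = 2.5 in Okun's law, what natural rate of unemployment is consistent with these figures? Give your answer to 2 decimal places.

4.83%

From Okun's law, u - u* = -(output gap)/β = -(-1.575)/2.5 = 0.63 points.
So u* = 5.46 - 0.63 = 4.83%.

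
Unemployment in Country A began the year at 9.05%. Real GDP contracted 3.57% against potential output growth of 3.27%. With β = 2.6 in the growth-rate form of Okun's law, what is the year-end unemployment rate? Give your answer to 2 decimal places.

11.68%

Growth-rate Okun's law: g_Y = g_Y* - β × Δu, so Δu = (g_Y* - g_Y)/β.
Δu = (3.27 + 3.57)/2.6 = 6.84/2.6 = 2.63 percentage points.
Year-end unemployment = 9.05 + 2.63 = 11.68%.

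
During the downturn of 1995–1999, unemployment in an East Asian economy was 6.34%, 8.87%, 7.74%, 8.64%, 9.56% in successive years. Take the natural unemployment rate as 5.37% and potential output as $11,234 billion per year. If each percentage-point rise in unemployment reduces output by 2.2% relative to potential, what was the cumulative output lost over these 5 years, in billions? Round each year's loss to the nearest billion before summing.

Year 1995: gap = -2.2 × (6.34 - 5.37) = -2.134%, loss ≈ 11234 × 2.134/100 ≈ 240.
Year 1996: gap = -2.2 × (8.87 - 5.37) = -7.7%, loss ≈ 11234 × 7.7/100 ≈ 865.
Year 1997: gap = -2.2 × (7.74 - 5.37) = -5.214%, loss ≈ 11234 × 5.214/100 ≈ 586.
Year 1998: gap = -2.2 × (8.64 - 5.37) = -7.194%, loss ≈ 11234 × 7.194/100 ≈ 808.
Year 1999: gap = -2.2 × (9.56 - 5.37) = -9.218%, loss ≈ 11234 × 9.218/100 ≈ 1036.
Total lost output = 240 + 865 + 586 + 808 + 1036 = 3535 billion.

$3,535 billion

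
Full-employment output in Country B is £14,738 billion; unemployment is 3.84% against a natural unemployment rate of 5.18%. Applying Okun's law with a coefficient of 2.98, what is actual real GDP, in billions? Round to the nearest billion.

£15,327 billion

Unemployment gap = 3.84 - 5.18 = -1.34 points, so the output gap is -2.98 × (-1.34) = 3.9932%.
Actual GDP = 14738 × (1 + 3.9932/100) = 14738 × 1.039932 ≈ 15327 billion.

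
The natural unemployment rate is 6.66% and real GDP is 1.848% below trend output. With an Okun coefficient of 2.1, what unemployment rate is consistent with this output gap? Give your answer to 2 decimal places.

From Okun's law, u - u* = -(output gap)/β = -(-1.848)/2.1 = 0.88 points.
So u = 6.66 + 0.88 = 7.54%.

7.54%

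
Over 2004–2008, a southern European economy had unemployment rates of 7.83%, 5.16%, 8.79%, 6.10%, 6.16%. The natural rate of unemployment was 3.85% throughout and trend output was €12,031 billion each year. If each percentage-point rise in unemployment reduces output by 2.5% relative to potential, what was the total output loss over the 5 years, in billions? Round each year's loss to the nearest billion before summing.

Year 2004: gap = -2.5 × (7.83 - 3.85) = -9.95%, loss ≈ 12031 × 9.95/100 ≈ 1197.
Year 2005: gap = -2.5 × (5.16 - 3.85) = -3.275%, loss ≈ 12031 × 3.275/100 ≈ 394.
Year 2006: gap = -2.5 × (8.79 - 3.85) = -12.35%, loss ≈ 12031 × 12.35/100 ≈ 1486.
Year 2007: gap = -2.5 × (6.1 - 3.85) = -5.625%, loss ≈ 12031 × 5.625/100 ≈ 677.
Year 2008: gap = -2.5 × (6.16 - 3.85) = -5.775%, loss ≈ 12031 × 5.775/100 ≈ 695.
Total lost output = 1197 + 394 + 1486 + 677 + 695 = 4449 billion.

€4,449 billion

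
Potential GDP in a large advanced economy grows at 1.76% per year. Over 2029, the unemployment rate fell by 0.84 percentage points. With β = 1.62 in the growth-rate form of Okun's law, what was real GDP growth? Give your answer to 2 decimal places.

Growth-rate Okun's law: g_Y = g_Y* - β × Δu.
g_Y = 1.76 - 1.62 × (-0.84) = 1.76 + 1.3608 = 3.1208%, i.e. 3.12% to 2 d.p.

3.12%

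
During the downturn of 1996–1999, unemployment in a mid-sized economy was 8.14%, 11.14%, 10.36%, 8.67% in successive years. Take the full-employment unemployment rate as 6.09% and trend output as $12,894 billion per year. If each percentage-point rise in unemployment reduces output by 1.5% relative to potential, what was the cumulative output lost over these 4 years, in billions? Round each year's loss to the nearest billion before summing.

Year 1996: gap = -1.5 × (8.14 - 6.09) = -3.075%, loss ≈ 12894 × 3.075/100 ≈ 396.
Year 1997: gap = -1.5 × (11.14 - 6.09) = -7.575%, loss ≈ 12894 × 7.575/100 ≈ 977.
Year 1998: gap = -1.5 × (10.36 - 6.09) = -6.405%, loss ≈ 12894 × 6.405/100 ≈ 826.
Year 1999: gap = -1.5 × (8.67 - 6.09) = -3.87%, loss ≈ 12894 × 3.87/100 ≈ 499.
Total lost output = 396 + 977 + 826 + 499 = 2698 billion.

$2,698 billion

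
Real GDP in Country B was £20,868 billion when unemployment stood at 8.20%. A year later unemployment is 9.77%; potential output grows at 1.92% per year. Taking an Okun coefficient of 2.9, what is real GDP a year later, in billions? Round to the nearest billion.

Δu = 9.77 - 8.2 = 1.57 points.
Okun's law (growth form): g_Y = g_Y* - β × Δu = 1.92 - 2.9 × (1.57) = 1.92 - 4.553 = -2.633%.
Real GDP in the next year = 20868 × (1 - 2.633/100) = 20868 × 0.97367 ≈ 20319 billion.

£20,319 billion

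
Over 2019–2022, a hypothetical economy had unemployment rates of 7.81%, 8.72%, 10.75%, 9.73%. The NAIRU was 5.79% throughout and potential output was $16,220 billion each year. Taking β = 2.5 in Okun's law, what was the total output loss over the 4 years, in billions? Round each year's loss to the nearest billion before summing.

Year 2019: gap = -2.5 × (7.81 - 5.79) = -5.05%, loss ≈ 16220 × 5.05/100 ≈ 819.
Year 2020: gap = -2.5 × (8.72 - 5.79) = -7.325%, loss ≈ 16220 × 7.325/100 ≈ 1188.
Year 2021: gap = -2.5 × (10.75 - 5.79) = -12.4%, loss ≈ 16220 × 12.4/100 ≈ 2011.
Year 2022: gap = -2.5 × (9.73 - 5.79) = -9.85%, loss ≈ 16220 × 9.85/100 ≈ 1598.
Total lost output = 819 + 1188 + 2011 + 1598 = 5616 billion.

$5,616 billion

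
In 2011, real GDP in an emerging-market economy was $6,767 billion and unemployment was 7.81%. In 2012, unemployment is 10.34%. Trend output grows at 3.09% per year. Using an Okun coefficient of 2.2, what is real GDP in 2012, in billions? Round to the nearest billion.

Δu = 10.34 - 7.81 = 2.53 points.
Okun's law (growth form): g_Y = g_Y* - β × Δu = 3.09 - 2.2 × (2.53) = 3.09 - 5.566 = -2.476%.
Real GDP in the next year = 6767 × (1 - 2.476/100) = 6767 × 0.97524 ≈ 6599 billion.

$6,599 billion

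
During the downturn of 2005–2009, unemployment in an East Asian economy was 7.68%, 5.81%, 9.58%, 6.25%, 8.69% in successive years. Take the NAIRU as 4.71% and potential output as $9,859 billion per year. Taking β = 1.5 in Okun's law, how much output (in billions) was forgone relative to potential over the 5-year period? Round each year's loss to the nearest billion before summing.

Year 2005: gap = -1.5 × (7.68 - 4.71) = -4.455%, loss ≈ 9859 × 4.455/100 ≈ 439.
Year 2006: gap = -1.5 × (5.81 - 4.71) = -1.65%, loss ≈ 9859 × 1.65/100 ≈ 163.
Year 2007: gap = -1.5 × (9.58 - 4.71) = -7.305%, loss ≈ 9859 × 7.305/100 ≈ 720.
Year 2008: gap = -1.5 × (6.25 - 4.71) = -2.31%, loss ≈ 9859 × 2.31/100 ≈ 228.
Year 2009: gap = -1.5 × (8.69 - 4.71) = -5.97%, loss ≈ 9859 × 5.97/100 ≈ 589.
Total lost output = 439 + 163 + 720 + 228 + 589 = 2139 billion.

$2,139 billion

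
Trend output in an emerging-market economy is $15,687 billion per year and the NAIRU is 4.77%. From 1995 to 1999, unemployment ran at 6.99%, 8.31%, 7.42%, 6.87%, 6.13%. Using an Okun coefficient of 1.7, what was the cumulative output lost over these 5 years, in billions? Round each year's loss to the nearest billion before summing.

Year 1995: gap = -1.7 × (6.99 - 4.77) = -3.774%, loss ≈ 15687 × 3.774/100 ≈ 592.
Year 1996: gap = -1.7 × (8.31 - 4.77) = -6.018%, loss ≈ 15687 × 6.018/100 ≈ 944.
Year 1997: gap = -1.7 × (7.42 - 4.77) = -4.505%, loss ≈ 15687 × 4.505/100 ≈ 707.
Year 1998: gap = -1.7 × (6.87 - 4.77) = -3.57%, loss ≈ 15687 × 3.57/100 ≈ 560.
Year 1999: gap = -1.7 × (6.13 - 4.77) = -2.312%, loss ≈ 15687 × 2.312/100 ≈ 363.
Total lost output = 592 + 944 + 707 + 560 + 363 = 3166 billion.

$3,166 billion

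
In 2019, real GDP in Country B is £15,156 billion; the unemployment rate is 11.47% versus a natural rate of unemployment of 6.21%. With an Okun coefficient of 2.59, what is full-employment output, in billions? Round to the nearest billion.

Unemployment gap = 11.47 - 6.21 = 5.26 points, so output gap = -2.59 × 5.26 = -13.6234%.
Since Y = Y* × (1 + gap/100), Y* = 15156/0.863766 ≈ 17546 billion.

£17,546 billion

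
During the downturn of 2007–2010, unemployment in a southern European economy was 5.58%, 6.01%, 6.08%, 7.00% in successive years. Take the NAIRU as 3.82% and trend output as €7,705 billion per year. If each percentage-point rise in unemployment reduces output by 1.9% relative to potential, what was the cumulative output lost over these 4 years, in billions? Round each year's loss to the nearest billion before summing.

Year 2007: gap = -1.9 × (5.58 - 3.82) = -3.344%, loss ≈ 7705 × 3.344/100 ≈ 258.
Year 2008: gap = -1.9 × (6.01 - 3.82) = -4.161%, loss ≈ 7705 × 4.161/100 ≈ 321.
Year 2009: gap = -1.9 × (6.08 - 3.82) = -4.294%, loss ≈ 7705 × 4.294/100 ≈ 331.
Year 2010: gap = -1.9 × (7 - 3.82) = -6.042%, loss ≈ 7705 × 6.042/100 ≈ 466.
Total lost output = 258 + 321 + 331 + 466 = 1376 billion.

€1,376 billion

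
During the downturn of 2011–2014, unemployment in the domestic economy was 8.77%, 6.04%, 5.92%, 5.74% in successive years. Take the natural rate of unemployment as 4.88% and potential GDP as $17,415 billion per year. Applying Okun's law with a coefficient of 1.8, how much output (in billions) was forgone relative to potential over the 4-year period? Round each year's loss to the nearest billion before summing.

Year 2011: gap = -1.8 × (8.77 - 4.88) = -7.002%, loss ≈ 17415 × 7.002/100 ≈ 1219.
Year 2012: gap = -1.8 × (6.04 - 4.88) = -2.088%, loss ≈ 17415 × 2.088/100 ≈ 364.
Year 2013: gap = -1.8 × (5.92 - 4.88) = -1.872%, loss ≈ 17415 × 1.872/100 ≈ 326.
Year 2014: gap = -1.8 × (5.74 - 4.88) = -1.548%, loss ≈ 17415 × 1.548/100 ≈ 270.
Total lost output = 1219 + 364 + 326 + 270 = 2179 billion.

$2,179 billion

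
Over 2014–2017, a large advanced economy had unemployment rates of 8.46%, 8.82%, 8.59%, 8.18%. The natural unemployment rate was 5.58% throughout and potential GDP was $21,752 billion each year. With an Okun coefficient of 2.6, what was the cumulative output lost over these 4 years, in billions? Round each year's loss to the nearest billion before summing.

Year 2014: gap = -2.6 × (8.46 - 5.58) = -7.488%, loss ≈ 21752 × 7.488/100 ≈ 1629.
Year 2015: gap = -2.6 × (8.82 - 5.58) = -8.424%, loss ≈ 21752 × 8.424/100 ≈ 1832.
Year 2016: gap = -2.6 × (8.59 - 5.58) = -7.826%, loss ≈ 21752 × 7.826/100 ≈ 1702.
Year 2017: gap = -2.6 × (8.18 - 5.58) = -6.76%, loss ≈ 21752 × 6.76/100 ≈ 1470.
Total lost output = 1629 + 1832 + 1702 + 1470 = 6633 billion.

$6,633 billion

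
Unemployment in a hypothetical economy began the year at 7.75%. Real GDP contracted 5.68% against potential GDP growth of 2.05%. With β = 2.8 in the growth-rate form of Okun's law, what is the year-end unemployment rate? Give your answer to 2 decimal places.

Growth-rate Okun's law: g_Y = g_Y* - β × Δu, so Δu = (g_Y* - g_Y)/β.
Δu = (2.05 + 5.68)/2.8 = 7.73/2.8 = 2.76 percentage points.
Year-end unemployment = 7.75 + 2.76 = 10.51%.

10.51%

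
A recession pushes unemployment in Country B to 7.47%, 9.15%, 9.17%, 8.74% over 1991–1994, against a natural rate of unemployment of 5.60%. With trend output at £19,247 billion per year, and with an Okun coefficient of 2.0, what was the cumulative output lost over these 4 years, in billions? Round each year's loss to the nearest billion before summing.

Year 1991: gap = -2.0 × (7.47 - 5.6) = -3.74%, loss ≈ 19247 × 3.74/100 ≈ 720.
Year 1992: gap = -2.0 × (9.15 - 5.6) = -7.1%, loss ≈ 19247 × 7.1/100 ≈ 1367.
Year 1993: gap = -2.0 × (9.17 - 5.6) = -7.14%, loss ≈ 19247 × 7.14/100 ≈ 1374.
Year 1994: gap = -2.0 × (8.74 - 5.6) = -6.28%, loss ≈ 19247 × 6.28/100 ≈ 1209.
Total lost output = 720 + 1367 + 1374 + 1209 = 4670 billion.

£4,670 billion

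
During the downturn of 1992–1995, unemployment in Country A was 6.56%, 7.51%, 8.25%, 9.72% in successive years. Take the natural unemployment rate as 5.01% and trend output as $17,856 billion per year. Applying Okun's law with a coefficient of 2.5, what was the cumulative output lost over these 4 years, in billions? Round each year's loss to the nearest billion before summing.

Year 1992: gap = -2.5 × (6.56 - 5.01) = -3.875%, loss ≈ 17856 × 3.875/100 ≈ 692.
Year 1993: gap = -2.5 × (7.51 - 5.01) = -6.25%, loss ≈ 17856 × 6.25/100 ≈ 1116.
Year 1994: gap = -2.5 × (8.25 - 5.01) = -8.1%, loss ≈ 17856 × 8.1/100 ≈ 1446.
Year 1995: gap = -2.5 × (9.72 - 5.01) = -11.775%, loss ≈ 17856 × 11.775/100 ≈ 2103.
Total lost output = 692 + 1116 + 1446 + 2103 = 5357 billion.

$5,357 billion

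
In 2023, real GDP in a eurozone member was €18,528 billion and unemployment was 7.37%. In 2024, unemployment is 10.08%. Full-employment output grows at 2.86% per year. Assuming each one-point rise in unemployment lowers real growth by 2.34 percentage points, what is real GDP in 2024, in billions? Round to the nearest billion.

€17,883 billion

Δu = 10.08 - 7.37 = 2.71 points.
Okun's law (growth form): g_Y = g_Y* - β × Δu = 2.86 - 2.34 × (2.71) = 2.86 - 6.3414 = -3.4814%.
Real GDP in the next year = 18528 × (1 - 3.4814/100) = 18528 × 0.965186 ≈ 17883 billion.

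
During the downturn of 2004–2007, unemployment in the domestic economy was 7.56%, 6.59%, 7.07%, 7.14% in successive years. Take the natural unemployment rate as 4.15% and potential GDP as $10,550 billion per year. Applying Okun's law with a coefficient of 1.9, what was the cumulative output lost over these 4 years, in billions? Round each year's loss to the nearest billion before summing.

Year 2004: gap = -1.9 × (7.56 - 4.15) = -6.479%, loss ≈ 10550 × 6.479/100 ≈ 684.
Year 2005: gap = -1.9 × (6.59 - 4.15) = -4.636%, loss ≈ 10550 × 4.636/100 ≈ 489.
Year 2006: gap = -1.9 × (7.07 - 4.15) = -5.548%, loss ≈ 10550 × 5.548/100 ≈ 585.
Year 2007: gap = -1.9 × (7.14 - 4.15) = -5.681%, loss ≈ 10550 × 5.681/100 ≈ 599.
Total lost output = 684 + 489 + 585 + 599 = 2357 billion.

$2,357 billion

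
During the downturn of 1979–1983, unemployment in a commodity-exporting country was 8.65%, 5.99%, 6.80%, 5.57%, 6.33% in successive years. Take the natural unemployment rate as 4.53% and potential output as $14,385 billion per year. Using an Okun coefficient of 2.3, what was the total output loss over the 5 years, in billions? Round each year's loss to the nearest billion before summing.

Year 1979: gap = -2.3 × (8.65 - 4.53) = -9.476%, loss ≈ 14385 × 9.476/100 ≈ 1363.
Year 1980: gap = -2.3 × (5.99 - 4.53) = -3.358%, loss ≈ 14385 × 3.358/100 ≈ 483.
Year 1981: gap = -2.3 × (6.8 - 4.53) = -5.221%, loss ≈ 14385 × 5.221/100 ≈ 751.
Year 1982: gap = -2.3 × (5.57 - 4.53) = -2.392%, loss ≈ 14385 × 2.392/100 ≈ 344.
Year 1983: gap = -2.3 × (6.33 - 4.53) = -4.14%, loss ≈ 14385 × 4.14/100 ≈ 596.
Total lost output = 1363 + 483 + 751 + 344 + 596 = 3537 billion.

$3,537 billion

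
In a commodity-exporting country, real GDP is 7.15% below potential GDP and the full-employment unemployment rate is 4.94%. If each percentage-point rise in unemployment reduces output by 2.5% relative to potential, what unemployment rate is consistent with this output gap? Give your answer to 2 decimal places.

From Okun's law, u - u* = -(output gap)/β = -(-7.15)/2.5 = 2.86 points.
So u = 4.94 + 2.86 = 7.80%.

7.80%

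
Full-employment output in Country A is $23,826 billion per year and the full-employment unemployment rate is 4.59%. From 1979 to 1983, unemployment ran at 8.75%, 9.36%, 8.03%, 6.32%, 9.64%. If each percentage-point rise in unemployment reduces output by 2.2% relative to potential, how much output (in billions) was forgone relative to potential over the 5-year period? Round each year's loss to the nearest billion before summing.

Year 1979: gap = -2.2 × (8.75 - 4.59) = -9.152%, loss ≈ 23826 × 9.152/100 ≈ 2181.
Year 1980: gap = -2.2 × (9.36 - 4.59) = -10.494%, loss ≈ 23826 × 10.494/100 ≈ 2500.
Year 1981: gap = -2.2 × (8.03 - 4.59) = -7.568%, loss ≈ 23826 × 7.568/100 ≈ 1803.
Year 1982: gap = -2.2 × (6.32 - 4.59) = -3.806%, loss ≈ 23826 × 3.806/100 ≈ 907.
Year 1983: gap = -2.2 × (9.64 - 4.59) = -11.11%, loss ≈ 23826 × 11.11/100 ≈ 2647.
Total lost output = 2181 + 2500 + 1803 + 907 + 2647 = 10038 billion.

$10,038 billion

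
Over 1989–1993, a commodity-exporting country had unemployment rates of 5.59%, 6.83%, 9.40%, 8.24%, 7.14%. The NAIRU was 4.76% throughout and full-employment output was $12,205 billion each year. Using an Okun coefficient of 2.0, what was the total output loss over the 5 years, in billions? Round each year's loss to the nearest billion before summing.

Year 1989: gap = -2.0 × (5.59 - 4.76) = -1.66%, loss ≈ 12205 × 1.66/100 ≈ 203.
Year 1990: gap = -2.0 × (6.83 - 4.76) = -4.14%, loss ≈ 12205 × 4.14/100 ≈ 505.
Year 1991: gap = -2.0 × (9.4 - 4.76) = -9.28%, loss ≈ 12205 × 9.28/100 ≈ 1133.
Year 1992: gap = -2.0 × (8.24 - 4.76) = -6.96%, loss ≈ 12205 × 6.96/100 ≈ 849.
Year 1993: gap = -2.0 × (7.14 - 4.76) = -4.76%, loss ≈ 12205 × 4.76/100 ≈ 581.
Total lost output = 203 + 505 + 1133 + 849 + 581 = 3271 billion.

$3,271 billion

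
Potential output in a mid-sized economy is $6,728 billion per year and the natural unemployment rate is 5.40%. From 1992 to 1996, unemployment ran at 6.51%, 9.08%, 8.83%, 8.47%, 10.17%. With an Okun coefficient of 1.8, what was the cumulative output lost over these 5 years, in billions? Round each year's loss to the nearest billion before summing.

$1,945 billion

Year 1992: gap = -1.8 × (6.51 - 5.4) = -1.998%, loss ≈ 6728 × 1.998/100 ≈ 134.
Year 1993: gap = -1.8 × (9.08 - 5.4) = -6.624%, loss ≈ 6728 × 6.624/100 ≈ 446.
Year 1994: gap = -1.8 × (8.83 - 5.4) = -6.174%, loss ≈ 6728 × 6.174/100 ≈ 415.
Year 1995: gap = -1.8 × (8.47 - 5.4) = -5.526%, loss ≈ 6728 × 5.526/100 ≈ 372.
Year 1996: gap = -1.8 × (10.17 - 5.4) = -8.586%, loss ≈ 6728 × 8.586/100 ≈ 578.
Total lost output = 134 + 446 + 415 + 372 + 578 = 1945 billion.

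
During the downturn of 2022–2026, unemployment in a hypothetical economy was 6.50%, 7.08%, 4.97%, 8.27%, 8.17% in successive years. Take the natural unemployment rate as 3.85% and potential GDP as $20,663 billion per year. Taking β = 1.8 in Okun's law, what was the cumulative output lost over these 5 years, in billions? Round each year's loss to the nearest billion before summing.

Year 2022: gap = -1.8 × (6.5 - 3.85) = -4.77%, loss ≈ 20663 × 4.77/100 ≈ 986.
Year 2023: gap = -1.8 × (7.08 - 3.85) = -5.814%, loss ≈ 20663 × 5.814/100 ≈ 1201.
Year 2024: gap = -1.8 × (4.97 - 3.85) = -2.016%, loss ≈ 20663 × 2.016/100 ≈ 417.
Year 2025: gap = -1.8 × (8.27 - 3.85) = -7.956%, loss ≈ 20663 × 7.956/100 ≈ 1644.
Year 2026: gap = -1.8 × (8.17 - 3.85) = -7.776%, loss ≈ 20663 × 7.776/100 ≈ 1607.
Total lost output = 986 + 1201 + 417 + 1644 + 1607 = 5855 billion.

$5,855 billion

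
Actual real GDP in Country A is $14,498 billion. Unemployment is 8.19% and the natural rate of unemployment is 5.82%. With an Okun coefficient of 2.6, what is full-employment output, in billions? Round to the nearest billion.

Unemployment gap = 8.19 - 5.82 = 2.37 points, so output gap = -2.6 × 2.37 = -6.162%.
Since Y = Y* × (1 + gap/100), Y* = 14498/0.93838 ≈ 15450 billion.

$15,450 billion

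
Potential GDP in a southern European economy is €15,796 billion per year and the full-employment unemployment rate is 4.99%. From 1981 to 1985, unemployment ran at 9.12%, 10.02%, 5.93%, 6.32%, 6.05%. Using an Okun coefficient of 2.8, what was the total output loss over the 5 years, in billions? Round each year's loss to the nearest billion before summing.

Year 1981: gap = -2.8 × (9.12 - 4.99) = -11.564%, loss ≈ 15796 × 11.564/100 ≈ 1827.
Year 1982: gap = -2.8 × (10.02 - 4.99) = -14.084%, loss ≈ 15796 × 14.084/100 ≈ 2225.
Year 1983: gap = -2.8 × (5.93 - 4.99) = -2.632%, loss ≈ 15796 × 2.632/100 ≈ 416.
Year 1984: gap = -2.8 × (6.32 - 4.99) = -3.724%, loss ≈ 15796 × 3.724/100 ≈ 588.
Year 1985: gap = -2.8 × (6.05 - 4.99) = -2.968%, loss ≈ 15796 × 2.968/100 ≈ 469.
Total lost output = 1827 + 2225 + 416 + 588 + 469 = 5525 billion.

€5,525 billion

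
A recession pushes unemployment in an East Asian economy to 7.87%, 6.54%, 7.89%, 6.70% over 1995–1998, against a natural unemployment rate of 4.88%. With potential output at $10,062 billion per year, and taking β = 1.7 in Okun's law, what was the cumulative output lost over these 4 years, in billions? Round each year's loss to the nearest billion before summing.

$1,621 billion

Year 1995: gap = -1.7 × (7.87 - 4.88) = -5.083%, loss ≈ 10062 × 5.083/100 ≈ 511.
Year 1996: gap = -1.7 × (6.54 - 4.88) = -2.822%, loss ≈ 10062 × 2.822/100 ≈ 284.
Year 1997: gap = -1.7 × (7.89 - 4.88) = -5.117%, loss ≈ 10062 × 5.117/100 ≈ 515.
Year 1998: gap = -1.7 × (6.7 - 4.88) = -3.094%, loss ≈ 10062 × 3.094/100 ≈ 311.
Total lost output = 511 + 284 + 515 + 311 = 1621 billion.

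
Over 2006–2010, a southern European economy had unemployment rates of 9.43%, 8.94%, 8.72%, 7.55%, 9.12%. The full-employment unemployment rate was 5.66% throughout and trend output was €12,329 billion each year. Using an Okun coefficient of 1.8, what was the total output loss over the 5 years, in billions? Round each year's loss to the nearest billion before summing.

Year 2006: gap = -1.8 × (9.43 - 5.66) = -6.786%, loss ≈ 12329 × 6.786/100 ≈ 837.
Year 2007: gap = -1.8 × (8.94 - 5.66) = -5.904%, loss ≈ 12329 × 5.904/100 ≈ 728.
Year 2008: gap = -1.8 × (8.72 - 5.66) = -5.508%, loss ≈ 12329 × 5.508/100 ≈ 679.
Year 2009: gap = -1.8 × (7.55 - 5.66) = -3.402%, loss ≈ 12329 × 3.402/100 ≈ 419.
Year 2010: gap = -1.8 × (9.12 - 5.66) = -6.228%, loss ≈ 12329 × 6.228/100 ≈ 768.
Total lost output = 837 + 728 + 679 + 419 + 768 = 3431 billion.

€3,431 billion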